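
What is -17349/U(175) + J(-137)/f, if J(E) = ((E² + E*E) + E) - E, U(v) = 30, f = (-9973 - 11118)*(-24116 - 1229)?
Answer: -4512861813/7803670 ≈ -578.30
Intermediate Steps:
f = 534551395 (f = -21091*(-25345) = 534551395)
J(E) = 2*E² (J(E) = ((E² + E²) + E) - E = (2*E² + E) - E = (E + 2*E²) - E = 2*E²)
-17349/U(175) + J(-137)/f = -17349/30 + (2*(-137)²)/534551395 = -17349*1/30 + (2*18769)*(1/534551395) = -5783/10 + 37538*(1/534551395) = -5783/10 + 274/3901835 = -4512861813/7803670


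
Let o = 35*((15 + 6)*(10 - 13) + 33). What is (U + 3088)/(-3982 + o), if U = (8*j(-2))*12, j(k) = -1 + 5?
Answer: -434/629 ≈ -0.68998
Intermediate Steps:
j(k) = 4
U = 384 (U = (8*4)*12 = 32*12 = 384)
o = -1050 (o = 35*(21*(-3) + 33) = 35*(-63 + 33) = 35*(-30) = -1050)
(U + 3088)/(-3982 + o) = (384 + 3088)/(-3982 - 1050) = 3472/(-5032) = 3472*(-1/5032) = -434/629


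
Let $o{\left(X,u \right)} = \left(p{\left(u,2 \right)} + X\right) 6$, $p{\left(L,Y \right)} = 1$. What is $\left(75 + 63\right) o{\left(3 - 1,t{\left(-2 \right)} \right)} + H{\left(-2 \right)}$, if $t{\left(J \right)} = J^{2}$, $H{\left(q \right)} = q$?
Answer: $2482$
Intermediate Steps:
$o{\left(X,u \right)} = 6 + 6 X$ ($o{\left(X,u \right)} = \left(1 + X\right) 6 = 6 + 6 X$)
$\left(75 + 63\right) o{\left(3 - 1,t{\left(-2 \right)} \right)} + H{\left(-2 \right)} = \left(75 + 63\right) \left(6 + 6 \left(3 - 1\right)\right) - 2 = 138 \left(6 + 6 \left(3 - 1\right)\right) - 2 = 138 \left(6 + 6 \cdot 2\right) - 2 = 138 \left(6 + 12\right) - 2 = 138 \cdot 18 - 2 = 2484 - 2 = 2482$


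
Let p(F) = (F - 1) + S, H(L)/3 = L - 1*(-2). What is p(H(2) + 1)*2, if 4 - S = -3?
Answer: 38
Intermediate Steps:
H(L) = 6 + 3*L (H(L) = 3*(L - 1*(-2)) = 3*(L + 2) = 3*(2 + L) = 6 + 3*L)
S = 7 (S = 4 - 1*(-3) = 4 + 3 = 7)
p(F) = 6 + F (p(F) = (F - 1) + 7 = (-1 + F) + 7 = 6 + F)
p(H(2) + 1)*2 = (6 + ((6 + 3*2) + 1))*2 = (6 + ((6 + 6) + 1))*2 = (6 + (12 + 1))*2 = (6 + 13)*2 = 19*2 = 38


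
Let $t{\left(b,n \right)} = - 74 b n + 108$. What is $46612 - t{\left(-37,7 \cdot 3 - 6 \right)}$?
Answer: $5434$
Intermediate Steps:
$t{\left(b,n \right)} = 108 - 74 b n$ ($t{\left(b,n \right)} = - 74 b n + 108 = 108 - 74 b n$)
$46612 - t{\left(-37,7 \cdot 3 - 6 \right)} = 46612 - \left(108 - - 2738 \left(7 \cdot 3 - 6\right)\right) = 46612 - \left(108 - - 2738 \left(21 - 6\right)\right) = 46612 - \left(108 - \left(-2738\right) 15\right) = 46612 - \left(108 + 41070\right) = 46612 - 41178 = 5434$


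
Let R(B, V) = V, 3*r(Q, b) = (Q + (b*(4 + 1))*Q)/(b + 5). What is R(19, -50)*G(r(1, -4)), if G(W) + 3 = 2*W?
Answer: 2350/3 ≈ 783.33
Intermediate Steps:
r(Q, b) = (Q + 5*Q*b)/(3*(5 + b)) (r(Q, b) = ((Q + (b*(4 + 1))*Q)/(b + 5))/3 = ((Q + (b*5)*Q)/(5 + b))/3 = ((Q + (5*b)*Q)/(5 + b))/3 = ((Q + 5*Q*b)/(5 + b))/3 = (Q + 5*Q*b)/(3*(5 + b)))
G(W) = -3 + 2*W
R(19, -50)*G(r(1, -4)) = -50*(-3 + 2*((⅓)*1*(1 + 5*(-4))/(5 - 4))) = -50*(-3 + 2*((⅓)*1*(1 - 20)/1)) = -50*(-3 + 2*((⅓)*1*1*(-19))) = -50*(-3 + 2*(-19/3)) = -50*(-3 - 38/3) = -50*(-47/3) = 2350/3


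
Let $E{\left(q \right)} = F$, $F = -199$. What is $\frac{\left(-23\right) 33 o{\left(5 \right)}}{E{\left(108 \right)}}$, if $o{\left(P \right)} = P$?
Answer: $\frac{3795}{199} \approx 19.07$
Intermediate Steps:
$E{\left(q \right)} = -199$
$\frac{\left(-23\right) 33 o{\left(5 \right)}}{E{\left(108 \right)}} = \frac{\left(-23\right) 33 \cdot 5}{-199} = \left(-759\right) 5 \left(- \frac{1}{199}\right) = \left(-3795\right) \left(- \frac{1}{199}\right) = \frac{3795}{199}$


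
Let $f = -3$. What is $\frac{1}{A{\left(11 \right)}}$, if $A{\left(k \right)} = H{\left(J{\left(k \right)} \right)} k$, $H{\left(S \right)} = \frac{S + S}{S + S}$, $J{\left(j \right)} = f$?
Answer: $\frac{1}{11} \approx 0.090909$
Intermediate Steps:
$J{\left(j \right)} = -3$
$H{\left(S \right)} = 1$ ($H{\left(S \right)} = \frac{2 S}{2 S} = 2 S \frac{1}{2 S} = 1$)
$A{\left(k \right)} = k$ ($A{\left(k \right)} = 1 k = k$)
$\frac{1}{A{\left(11 \right)}} = \frac{1}{11}$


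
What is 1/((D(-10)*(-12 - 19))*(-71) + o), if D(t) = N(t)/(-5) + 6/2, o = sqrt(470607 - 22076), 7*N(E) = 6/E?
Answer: 203372400/1336805226509 - 30625*sqrt(448531)/1336805226509 ≈ 0.00013679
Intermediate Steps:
N(E) = 6/(7*E) (N(E) = (6/E)/7 = 6/(7*E))
o = sqrt(448531) ≈ 669.72
D(t) = 3 - 6/(35*t) (D(t) = (6/(7*t))/(-5) + 6/2 = (6/(7*t))*(-1/5) + 6*(1/2) = -6/(35*t) + 3 = 3 - 6/(35*t))
1/((D(-10)*(-12 - 19))*(-71) + o) = 1/(((3 - 6/35/(-10))*(-12 - 19))*(-71) + sqrt(448531)) = 1/(((3 - 6/35*(-1/10))*(-31))*(-71) + sqrt(448531)) = 1/(((3 + 3/175)*(-31))*(-71) + sqrt(448531)) = 1/(((528/175)*(-31))*(-71) + sqrt(448531)) = 1/(-16368/175*(-71) + sqrt(448531)) = 1/(1162128/175 + sqrt(448531))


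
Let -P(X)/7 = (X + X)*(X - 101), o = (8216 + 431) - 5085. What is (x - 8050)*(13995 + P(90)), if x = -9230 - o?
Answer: -580553910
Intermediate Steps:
o = 3562 (o = 8647 - 5085 = 3562)
P(X) = -14*X*(-101 + X) (P(X) = -7*(X + X)*(X - 101) = -7*2*X*(-101 + X) = -14*X*(-101 + X))
x = -12792 (x = -9230 - 1*3562 = -9230 - 3562 = -12792)
(x - 8050)*(13995 + P(90)) = (-12792 - 8050)*(13995 + 14*90*(101 - 1*90)) = -20842*(13995 + 14*90*(101 - 90)) = -20842*(13995 + 14*90*11) = -20842*(13995 + 13860) = -20842*27855 = -580553910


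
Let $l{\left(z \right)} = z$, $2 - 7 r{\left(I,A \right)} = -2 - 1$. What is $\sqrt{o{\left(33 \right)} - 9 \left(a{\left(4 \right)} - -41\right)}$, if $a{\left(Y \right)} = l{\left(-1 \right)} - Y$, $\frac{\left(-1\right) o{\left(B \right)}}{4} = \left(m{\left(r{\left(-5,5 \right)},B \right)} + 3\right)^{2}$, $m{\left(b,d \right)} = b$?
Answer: $\frac{2 i \sqrt{4645}}{7} \approx 19.473 i$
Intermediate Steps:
$r{\left(I,A \right)} = \frac{5}{7}$ ($r{\left(I,A \right)} = \frac{2}{7} - \frac{-2 - 1}{7} = \frac{2}{7} - - \frac{3}{7} = \frac{2}{7} + \frac{3}{7} = \frac{5}{7}$)
$o{\left(B \right)} = - \frac{2704}{49}$ ($o{\left(B \right)} = - 4 \left(\frac{5}{7} + 3\right)^{2} = - 4 \left(\frac{26}{7}\right)^{2} = \left(-4\right) \frac{676}{49} = - \frac{2704}{49}$)
$a{\left(Y \right)} = -1 - Y$
$\sqrt{o{\left(33 \right)} - 9 \left(a{\left(4 \right)} - -41\right)} = \sqrt{- \frac{2704}{49} - 9 \left(\left(-1 - 4\right) - -41\right)} = \sqrt{- \frac{2704}{49} - 9 \left(\left(-1 - 4\right) + 41\right)} = \sqrt{- \frac{2704}{49} - 9 \left(-5 + 41\right)} = \sqrt{- \frac{2704}{49} - 324} = \sqrt{- \frac{18580}{49}} = \frac{2 i \sqrt{4645}}{7}$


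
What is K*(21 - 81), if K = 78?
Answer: -4680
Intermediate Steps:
K*(21 - 81) = 78*(21 - 81) = 78*(-60) = -4680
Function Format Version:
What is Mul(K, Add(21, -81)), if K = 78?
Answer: -4680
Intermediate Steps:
Mul(K, Add(21, -81)) = Mul(78, Add(21, -81)) = Mul(78, -60) = -4680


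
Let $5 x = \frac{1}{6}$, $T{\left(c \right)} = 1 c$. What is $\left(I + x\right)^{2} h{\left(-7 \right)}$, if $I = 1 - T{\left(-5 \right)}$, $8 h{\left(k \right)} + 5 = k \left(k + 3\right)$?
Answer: $\frac{753503}{7200} \approx 104.65$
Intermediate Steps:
$T{\left(c \right)} = c$
$h{\left(k \right)} = - \frac{5}{8} + \frac{k \left(3 + k\right)}{8}$ ($h{\left(k \right)} = - \frac{5}{8} + \frac{k \left(k + 3\right)}{8} = - \frac{5}{8} + \frac{k \left(3 + k\right)}{8}$)
$I = 6$ ($I = 1 - -5 = 1 + 5 = 6$)
$x = \frac{1}{30}$ ($x = \frac{1}{5 \cdot 6} = \frac{1}{5} \cdot \frac{1}{6} = \frac{1}{30} \approx 0.033333$)
$\left(I + x\right)^{2} h{\left(-7 \right)} = \left(6 + \frac{1}{30}\right)^{2} \left(- \frac{5}{8} + \frac{\left(-7\right)^{2}}{8} + \frac{3}{8} \left(-7\right)\right) = \left(\frac{181}{30}\right)^{2} \left(- \frac{5}{8} + \frac{1}{8} \cdot 49 - \frac{21}{8}\right) = \frac{32761 \left(- \frac{5}{8} + \frac{49}{8} - \frac{21}{8}\right)}{900} = \frac{32761}{900} \cdot \frac{23}{8} = \frac{753503}{7200}$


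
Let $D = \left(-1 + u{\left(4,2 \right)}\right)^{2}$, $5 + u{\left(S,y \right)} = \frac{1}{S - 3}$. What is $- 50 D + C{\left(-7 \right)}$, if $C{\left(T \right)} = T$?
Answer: $-1257$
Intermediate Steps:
$u{\left(S,y \right)} = -5 + \frac{1}{-3 + S}$ ($u{\left(S,y \right)} = -5 + \frac{1}{S - 3} = -5 + \frac{1}{-3 + S}$)
$D = 25$ ($D = \left(-1 + \frac{16 - 20}{-3 + 4}\right)^{2} = \left(-1 + \frac{16 - 20}{1}\right)^{2} = \left(-1 + 1 \left(-4\right)\right)^{2} = \left(-1 - 4\right)^{2} = \left(-5\right)^{2} = 25$)
$- 50 D + C{\left(-7 \right)} = \left(-50\right) 25 - 7 = -1250 - 7 = -1257$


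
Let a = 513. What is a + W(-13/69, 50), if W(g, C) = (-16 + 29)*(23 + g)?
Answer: 55859/69 ≈ 809.55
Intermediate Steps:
W(g, C) = 299 + 13*g (W(g, C) = 13*(23 + g) = 299 + 13*g)
a + W(-13/69, 50) = 513 + (299 + 13*(-13/69)) = 513 + (299 - 169/69) = 513 + 20462/69 = 55859/69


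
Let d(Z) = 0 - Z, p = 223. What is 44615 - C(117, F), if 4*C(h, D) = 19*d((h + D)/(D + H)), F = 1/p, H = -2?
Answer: 19729738/445 ≈ 44337.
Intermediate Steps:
d(Z) = -Z
F = 1/223 ≈ 0.0044843
C(h, D) = -19*(D + h)/(4*(-2 + D)) (C(h, D) = (19*(-(h + D)/(D - 2)))/4 = (19*(-(D + h)/(-2 + D)))/4 = (-19*(D + h)/(-2 + D))/4 = -19*(D + h)/(4*(-2 + D)))
44615 - C(117, F) = 44615 - 19*(-1*1/223 - 1*117)/(4*(-2 + 1/223)) = 44615 - 19*(-1/223 - 117)/(4*(-445/223)) = 44615 - 19*(-223)*(-26092)/(4*445*223) = 44615 - 1*123937/445 = 44615 - 123937/445 = 19729738/445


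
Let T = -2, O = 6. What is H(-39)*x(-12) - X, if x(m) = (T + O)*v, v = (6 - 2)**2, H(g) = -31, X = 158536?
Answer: -160520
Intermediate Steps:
v = 16 (v = 4**2 = 16)
x(m) = 64 (x(m) = (-2 + 6)*16 = 4*16 = 64)
H(-39)*x(-12) - X = -31*64 - 1*158536 = -1984 - 158536 = -160520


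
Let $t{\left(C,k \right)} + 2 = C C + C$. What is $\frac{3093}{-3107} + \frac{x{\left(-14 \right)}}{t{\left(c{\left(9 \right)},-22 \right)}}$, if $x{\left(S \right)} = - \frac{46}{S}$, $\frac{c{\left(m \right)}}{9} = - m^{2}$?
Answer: $- \frac{11490330749}{11542411790} \approx -0.99549$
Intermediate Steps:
$c{\left(m \right)} = - 9 m^{2}$ ($c{\left(m \right)} = 9 \left(- m^{2}\right) = - 9 m^{2}$)
$t{\left(C,k \right)} = -2 + C + C^{2}$ ($t{\left(C,k \right)} = -2 + \left(C C + C\right) = -2 + \left(C^{2} + C\right) = -2 + \left(C + C^{2}\right) = -2 + C + C^{2}$)
$\frac{3093}{-3107} + \frac{x{\left(-14 \right)}}{t{\left(c{\left(9 \right)},-22 \right)}} = \frac{3093}{-3107} + \frac{\left(-46\right) \frac{1}{-14}}{-2 - 9 \cdot 9^{2} + \left(- 9 \cdot 9^{2}\right)^{2}} = 3093 \left(- \frac{1}{3107}\right) + \frac{\left(-46\right) \left(- \frac{1}{14}\right)}{-2 - 729 + \left(\left(-9\right) 81\right)^{2}} = - \frac{3093}{3107} + \frac{23}{7 \left(-2 - 729 + \left(-729\right)^{2}\right)} = - \frac{3093}{3107} + \frac{23}{7 \left(-2 - 729 + 531441\right)} = - \frac{3093}{3107} + \frac{23}{7 \cdot 530710} = - \frac{3093}{3107} + \frac{23}{7} \cdot \frac{1}{530710} = - \frac{3093}{3107} + \frac{23}{3714970} = - \frac{11490330749}{11542411790}$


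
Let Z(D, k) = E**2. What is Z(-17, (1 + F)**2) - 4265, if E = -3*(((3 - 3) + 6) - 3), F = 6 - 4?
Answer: -4184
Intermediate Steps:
F = 2
E = -9 (E = -3*((0 + 6) - 3) = -3*(6 - 3) = -3*3 = -9)
Z(D, k) = 81 (Z(D, k) = (-9)**2 = 81)
Z(-17, (1 + F)**2) - 4265 = 81 - 4265 = -4184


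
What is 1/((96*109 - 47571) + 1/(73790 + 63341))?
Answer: -137131/5088520016 ≈ -2.6949e-5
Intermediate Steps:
1/((96*109 - 47571) + 1/(73790 + 63341)) = 1/((10464 - 47571) + 1/137131) = 1/(-37107 + 1/137131) = 1/(-5088520016/137131) = -137131/5088520016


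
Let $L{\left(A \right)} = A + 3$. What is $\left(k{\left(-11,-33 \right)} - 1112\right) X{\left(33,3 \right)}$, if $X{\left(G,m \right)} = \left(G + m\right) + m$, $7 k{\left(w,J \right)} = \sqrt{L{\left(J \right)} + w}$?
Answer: $-43368 + \frac{39 i \sqrt{41}}{7} \approx -43368.0 + 35.675 i$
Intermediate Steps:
$L{\left(A \right)} = 3 + A$
$k{\left(w,J \right)} = \frac{\sqrt{3 + J + w}}{7}$ ($k{\left(w,J \right)} = \frac{\sqrt{\left(3 + J\right) + w}}{7} = \frac{\sqrt{3 + J + w}}{7}$)
$X{\left(G,m \right)} = G + 2 m$
$\left(k{\left(-11,-33 \right)} - 1112\right) X{\left(33,3 \right)} = \left(\frac{\sqrt{3 - 33 - 11}}{7} - 1112\right) \left(33 + 2 \cdot 3\right) = \left(\frac{\sqrt{-41}}{7} - 1112\right) \left(33 + 6\right) = \left(\frac{i \sqrt{41}}{7} - 1112\right) 39 = \left(-1112 + \frac{i \sqrt{41}}{7}\right) 39 = -43368 + \frac{39 i \sqrt{41}}{7}$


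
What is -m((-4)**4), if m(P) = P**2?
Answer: -65536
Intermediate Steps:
-m((-4)**4) = -((-4)**4)**2 = -1*256**2 = -1*65536 = -65536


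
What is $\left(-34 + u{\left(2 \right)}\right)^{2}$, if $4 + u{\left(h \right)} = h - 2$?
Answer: $1444$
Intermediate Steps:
$u{\left(h \right)} = -6 + h$ ($u{\left(h \right)} = -4 + \left(h - 2\right) = -4 + \left(-2 + h\right) = -6 + h$)
$\left(-34 + u{\left(2 \right)}\right)^{2} = \left(-34 + \left(-6 + 2\right)\right)^{2} = \left(-34 - 4\right)^{2} = \left(-38\right)^{2} = 1444$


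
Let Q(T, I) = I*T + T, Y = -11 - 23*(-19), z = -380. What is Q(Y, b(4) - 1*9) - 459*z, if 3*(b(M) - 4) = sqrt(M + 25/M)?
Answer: 172716 + 71*sqrt(41) ≈ 1.7317e+5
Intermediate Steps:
b(M) = 4 + sqrt(M + 25/M)/3
Y = 426 (Y = -11 + 437 = 426)
Q(T, I) = T + I*T
Q(Y, b(4) - 1*9) - 459*z = 426*(1 + ((4 + sqrt(4 + 25/4)/3) - 1*9)) - 459*(-380) = 426*(1 + ((4 + sqrt(4 + 25*(1/4))/3) - 9)) - 1*(-174420) = 426*(1 + ((4 + sqrt(4 + 25/4)/3) - 9)) + 174420 = 426*(1 + ((4 + sqrt(41/4)/3) - 9)) + 174420 = 426*(1 + ((4 + (sqrt(41)/2)/3) - 9)) + 174420 = 426*(1 + ((4 + sqrt(41)/6) - 9)) + 174420 = 426*(1 + (-5 + sqrt(41)/6)) + 174420 = 426*(-4 + sqrt(41)/6) + 174420 = (-1704 + 71*sqrt(41)) + 174420 = 172716 + 71*sqrt(41)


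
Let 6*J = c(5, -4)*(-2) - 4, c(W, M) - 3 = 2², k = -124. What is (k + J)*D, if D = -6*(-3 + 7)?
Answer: 3048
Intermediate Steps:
c(W, M) = 7 (c(W, M) = 3 + 2² = 3 + 4 = 7)
J = -3 (J = (7*(-2) - 4)/6 = (-14 - 4)/6 = (⅙)*(-18) = -3)
D = -24 (D = -6*4 = -24)
(k + J)*D = (-124 - 3)*(-24) = -127*(-24) = 3048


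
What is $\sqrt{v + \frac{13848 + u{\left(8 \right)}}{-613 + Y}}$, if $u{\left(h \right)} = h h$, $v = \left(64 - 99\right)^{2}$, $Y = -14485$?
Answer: $\frac{\sqrt{69757055381}}{7549} \approx 34.987$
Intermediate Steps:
$v = 1225$ ($v = \left(-35\right)^{2} = 1225$)
$u{\left(h \right)} = h^{2}$
$\sqrt{v + \frac{13848 + u{\left(8 \right)}}{-613 + Y}} = \sqrt{1225 + \frac{13848 + 8^{2}}{-613 - 14485}} = \sqrt{1225 + \frac{13848 + 64}{-15098}} = \sqrt{1225 + 13912 \left(- \frac{1}{15098}\right)} = \sqrt{1225 - \frac{6956}{7549}} = \sqrt{\frac{9240569}{7549}} = \frac{\sqrt{69757055381}}{7549}$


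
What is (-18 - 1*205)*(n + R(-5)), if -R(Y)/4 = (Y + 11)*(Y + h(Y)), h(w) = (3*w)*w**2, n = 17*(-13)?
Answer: -1984477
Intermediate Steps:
n = -221
h(w) = 3*w**3
R(Y) = -4*(11 + Y)*(Y + 3*Y**3) (R(Y) = -4*(Y + 11)*(Y + 3*Y**3) = -4*(11 + Y)*(Y + 3*Y**3))
(-18 - 1*205)*(n + R(-5)) = (-18 - 1*205)*(-221 + 4*(-5)*(-11 - 1*(-5) - 33*(-5)**2 - 3*(-5)**3)) = (-18 - 205)*(-221 + 4*(-5)*(-11 + 5 - 33*25 - 3*(-125))) = -223*(-221 + 4*(-5)*(-11 + 5 - 825 + 375)) = -223*(-221 + 4*(-5)*(-456)) = -223*(-221 + 9120) = -223*8899 = -1984477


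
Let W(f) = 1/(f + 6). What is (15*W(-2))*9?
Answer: 135/4 ≈ 33.750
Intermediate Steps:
W(f) = 1/(6 + f)
(15*W(-2))*9 = (15/(6 - 2))*9 = (15/4)*9 = 135/4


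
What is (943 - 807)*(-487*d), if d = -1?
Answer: 66232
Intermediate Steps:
(943 - 807)*(-487*d) = (943 - 807)*(-487*(-1)) = 136*487 = 66232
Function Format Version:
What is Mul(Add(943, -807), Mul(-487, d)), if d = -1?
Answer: 66232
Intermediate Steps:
Mul(Add(943, -807), Mul(-487, d)) = Mul(Add(943, -807), Mul(-487, -1)) = Mul(136, 487) = 66232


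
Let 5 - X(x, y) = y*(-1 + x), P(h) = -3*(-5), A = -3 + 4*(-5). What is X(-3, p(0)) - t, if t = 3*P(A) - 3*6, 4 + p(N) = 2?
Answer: -30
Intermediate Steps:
p(N) = -2 (p(N) = -4 + 2 = -2)
A = -23 (A = -3 - 20 = -23)
P(h) = 15
X(x, y) = 5 - y*(-1 + x)
t = 27 (t = 3*15 - 3*6 = 45 - 18 = 27)
X(-3, p(0)) - t = (5 - 2 - 1*(-3)*(-2)) - 1*27 = (5 - 2 - 6) - 27 = -3 - 27 = -30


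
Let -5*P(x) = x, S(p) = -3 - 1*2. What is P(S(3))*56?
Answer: 56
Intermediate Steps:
S(p) = -5 (S(p) = -3 - 2 = -5)
P(x) = -x/5
P(S(3))*56 = -⅕*(-5)*56 = 1*56 = 56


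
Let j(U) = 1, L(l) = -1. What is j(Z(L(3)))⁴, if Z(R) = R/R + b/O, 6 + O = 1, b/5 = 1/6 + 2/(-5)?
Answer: 1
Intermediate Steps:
b = -7/6 (b = 5*(1/6 + 2/(-5)) = 5*(1*(⅙) + 2*(-⅕)) = 5*(⅙ - ⅖) = 5*(-7/30) = -7/6 ≈ -1.1667)
O = -5 (O = -6 + 1 = -5)
Z(R) = 37/30 (Z(R) = R/R - 7/6/(-5) = 1 - 7/6*(-⅕) = 1 + 7/30 = 37/30)
j(Z(L(3)))⁴ = 1⁴ = 1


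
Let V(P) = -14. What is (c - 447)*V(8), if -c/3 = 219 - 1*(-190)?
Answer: 23436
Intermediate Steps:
c = -1227 (c = -3*(219 - 1*(-190)) = -3*(219 + 190) = -3*409 = -1227)
(c - 447)*V(8) = (-1227 - 447)*(-14) = -1674*(-14) = 23436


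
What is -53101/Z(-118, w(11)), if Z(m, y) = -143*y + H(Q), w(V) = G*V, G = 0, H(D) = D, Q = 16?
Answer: -53101/16 ≈ -3318.8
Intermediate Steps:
w(V) = 0 (w(V) = 0*V = 0)
Z(m, y) = 16 - 143*y (Z(m, y) = -143*y + 16 = 16 - 143*y)
-53101/Z(-118, w(11)) = -53101/(16 - 143*0) = -53101/(16 + 0) = -53101/16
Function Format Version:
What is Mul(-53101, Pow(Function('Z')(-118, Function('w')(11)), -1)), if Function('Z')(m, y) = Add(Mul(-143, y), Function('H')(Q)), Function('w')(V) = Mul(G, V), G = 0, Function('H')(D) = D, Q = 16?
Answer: Rational(-53101, 16) ≈ -3318.8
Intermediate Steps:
Function('w')(V) = 0 (Function('w')(V) = Mul(0, V) = 0)
Function('Z')(m, y) = Add(16, Mul(-143, y)) (Function('Z')(m, y) = Add(Mul(-143, y), 16) = Add(16, Mul(-143, y)))
Mul(-53101, Pow(Function('Z')(-118, Function('w')(11)), -1)) = Mul(-53101, Pow(Add(16, Mul(-143, 0)), -1)) = Mul(-53101, Pow(Add(16, 0), -1)) = Mul(-53101, Pow(16, -1)) = Mul(-53101, Rational(1, 16)) = Rational(-53101, 16)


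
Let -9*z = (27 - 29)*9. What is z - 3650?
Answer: -3648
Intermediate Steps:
z = 2 (z = -(27 - 29)*9/9 = -(-2)*9/9 = -1/9*(-18) = 2)
z - 3650 = 2 - 3650 = -3648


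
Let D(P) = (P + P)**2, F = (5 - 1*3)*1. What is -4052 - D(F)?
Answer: -4068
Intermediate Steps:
F = 2 (F = (5 - 3)*1 = 2*1 = 2)
D(P) = 4*P**2 (D(P) = (2*P)**2 = 4*P**2)
-4052 - D(F) = -4052 - 4*2**2 = -4052 - 4*4 = -4052 - 1*16 = -4052 - 16 = -4068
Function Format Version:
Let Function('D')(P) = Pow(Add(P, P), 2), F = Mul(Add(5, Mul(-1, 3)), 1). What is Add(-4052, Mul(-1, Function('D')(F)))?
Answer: -4068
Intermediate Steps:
F = 2 (F = Mul(Add(5, -3), 1) = Mul(2, 1) = 2)
Function('D')(P) = Mul(4, Pow(P, 2)) (Function('D')(P) = Pow(Mul(2, P), 2) = Mul(4, Pow(P, 2)))
Add(-4052, Mul(-1, Function('D')(F))) = Add(-4052, Mul(-1, Mul(4, Pow(2, 2)))) = Add(-4052, Mul(-1, Mul(4, 4))) = Add(-4052, Mul(-1, 16)) = Add(-4052, -16) = -4068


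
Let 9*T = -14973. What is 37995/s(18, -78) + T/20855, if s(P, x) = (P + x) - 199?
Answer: -2378449844/16204335 ≈ -146.78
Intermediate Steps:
T = -4991/3 (T = (⅑)*(-14973) = -4991/3 ≈ -1663.7)
s(P, x) = -199 + P + x
37995/s(18, -78) + T/20855 = 37995/(-199 + 18 - 78) - 4991/3/20855 = 37995/(-259) - 4991/3*1/20855 = 37995*(-1/259) - 4991/62565 = -37995/259 - 4991/62565 = -2378449844/16204335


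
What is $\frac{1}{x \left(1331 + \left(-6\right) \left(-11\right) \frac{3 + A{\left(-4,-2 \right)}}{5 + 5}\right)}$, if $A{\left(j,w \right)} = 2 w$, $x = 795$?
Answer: $\frac{1}{1052898} \approx 9.4976 \cdot 10^{-7}$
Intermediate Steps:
$\frac{1}{x \left(1331 + \left(-6\right) \left(-11\right) \frac{3 + A{\left(-4,-2 \right)}}{5 + 5}\right)} = \frac{1}{795 \left(1331 + \left(-6\right) \left(-11\right) \frac{3 + 2 \left(-2\right)}{5 + 5}\right)} = \frac{1}{795 \left(1331 + 66 \frac{3 - 4}{10}\right)} = \frac{1}{795 \left(1331 + 66 \left(\left(-1\right) \frac{1}{10}\right)\right)} = \frac{1}{795 \left(1331 + 66 \left(- \frac{1}{10}\right)\right)} = \frac{1}{795 \left(1331 - \frac{33}{5}\right)} = \frac{1}{795 \cdot \frac{6622}{5}} = \frac{1}{1052898}$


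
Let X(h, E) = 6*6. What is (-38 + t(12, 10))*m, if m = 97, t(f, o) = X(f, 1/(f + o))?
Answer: -194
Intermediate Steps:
X(h, E) = 36
t(f, o) = 36
(-38 + t(12, 10))*m = (-38 + 36)*97 = -2*97 = -194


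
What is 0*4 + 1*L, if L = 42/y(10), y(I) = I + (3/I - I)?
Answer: 140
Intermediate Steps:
y(I) = 3/I (y(I) = I + (-I + 3/I) = 3/I)
L = 140 (L = 42/((3/10)) = 42/((3*(1/10))) = 42/(3/10) = 42*(10/3) = 140)
0*4 + 1*L = 0*4 + 1*140 = 0 + 140 = 140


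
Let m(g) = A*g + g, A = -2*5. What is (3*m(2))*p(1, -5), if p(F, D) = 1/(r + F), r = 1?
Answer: -27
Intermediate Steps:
A = -10
m(g) = -9*g (m(g) = -10*g + g = -9*g)
p(F, D) = 1/(1 + F)
(3*m(2))*p(1, -5) = (3*(-9*2))/(1 + 1) = (3*(-18))/2 = -54*1/2 = -27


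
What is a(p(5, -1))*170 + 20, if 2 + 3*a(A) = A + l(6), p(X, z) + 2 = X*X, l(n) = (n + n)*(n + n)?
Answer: 9370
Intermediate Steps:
l(n) = 4*n² (l(n) = (2*n)*(2*n) = 4*n²)
p(X, z) = -2 + X² (p(X, z) = -2 + X*X = -2 + X²)
a(A) = 142/3 + A/3 (a(A) = -⅔ + (A + 4*6²)/3 = -⅔ + (A + 4*36)/3 = -⅔ + (A + 144)/3 = -⅔ + (144 + A)/3 = -⅔ + (48 + A/3) = 142/3 + A/3)
a(p(5, -1))*170 + 20 = (142/3 + (-2 + 5²)/3)*170 + 20 = (142/3 + (-2 + 25)/3)*170 + 20 = (142/3 + (⅓)*23)*170 + 20 = (142/3 + 23/3)*170 + 20 = 55*170 + 20 = 9350 + 20 = 9370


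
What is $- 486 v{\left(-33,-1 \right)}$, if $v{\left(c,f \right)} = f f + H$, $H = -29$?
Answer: $13608$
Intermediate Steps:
$v{\left(c,f \right)} = -29 + f^{2}$ ($v{\left(c,f \right)} = f f - 29 = f^{2} - 29 = -29 + f^{2}$)
$- 486 v{\left(-33,-1 \right)} = - 486 \left(-29 + \left(-1\right)^{2}\right) = - 486 \left(-29 + 1\right) = \left(-486\right) \left(-28\right) = 13608$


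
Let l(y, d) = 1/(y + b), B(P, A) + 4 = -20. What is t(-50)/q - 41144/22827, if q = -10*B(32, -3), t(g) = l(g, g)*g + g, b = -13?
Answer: -235667/117396 ≈ -2.0075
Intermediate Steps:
B(P, A) = -24 (B(P, A) = -4 - 20 = -24)
l(y, d) = 1/(-13 + y) (l(y, d) = 1/(y - 13) = 1/(-13 + y))
t(g) = g + g/(-13 + g) (t(g) = g/(-13 + g) + g = g + g/(-13 + g))
q = 240 (q = -10*(-24) = 240)
t(-50)/q - 41144/22827 = -50*(-12 - 50)/(-13 - 50)/240 - 41144/22827 = -50*(-62)/(-63)*(1/240) - 41144*1/22827 = -50*(-1/63)*(-62)*(1/240) - 41144/22827 = -3100/63*1/240 - 41144/22827 = -155/756 - 41144/22827 = -235667/117396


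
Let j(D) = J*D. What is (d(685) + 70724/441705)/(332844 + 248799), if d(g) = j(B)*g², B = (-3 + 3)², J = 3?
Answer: 70724/256914621315 ≈ 2.7528e-7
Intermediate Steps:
B = 0 (B = 0² = 0)
j(D) = 3*D
d(g) = 0 (d(g) = (3*0)*g² = 0*g² = 0)
(d(685) + 70724/441705)/(332844 + 248799) = (0 + 70724/441705)/(332844 + 248799) = (0 + 70724*(1/441705))/581643 = (0 + 70724/441705)*(1/581643) = (70724/441705)*(1/581643) = 70724/256914621315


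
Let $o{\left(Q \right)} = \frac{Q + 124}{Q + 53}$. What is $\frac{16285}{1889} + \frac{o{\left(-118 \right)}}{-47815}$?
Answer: $\frac{50613384209}{5870964775} \approx 8.621$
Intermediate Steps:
$o{\left(Q \right)} = \frac{124 + Q}{53 + Q}$
$\frac{16285}{1889} + \frac{o{\left(-118 \right)}}{-47815} = \frac{16285}{1889} + \frac{\frac{1}{53 - 118} \left(124 - 118\right)}{-47815} = 16285 \cdot \frac{1}{1889} + \frac{1}{-65} \cdot 6 \left(- \frac{1}{47815}\right) = \frac{16285}{1889} + \left(- \frac{1}{65}\right) 6 \left(- \frac{1}{47815}\right) = \frac{16285}{1889} - - \frac{6}{3107975} = \frac{16285}{1889} + \frac{6}{3107975} = \frac{50613384209}{5870964775}$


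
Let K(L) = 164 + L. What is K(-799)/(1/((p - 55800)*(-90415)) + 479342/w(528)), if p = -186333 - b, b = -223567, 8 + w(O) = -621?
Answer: 670475948739350/804644998861751 ≈ 0.83326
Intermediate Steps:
w(O) = -629 (w(O) = -8 - 621 = -629)
p = 37234 (p = -186333 - 1*(-223567) = -186333 + 223567 = 37234)
K(-799)/(1/((p - 55800)*(-90415)) + 479342/w(528)) = (164 - 799)/(1/((37234 - 55800)*(-90415)) + 479342/(-629)) = -635/(-1/90415/(-18566) + 479342*(-1/629)) = -635/(-1/18566*(-1/90415) - 479342/629) = -635/(1/1678644890 - 479342/629) = -635/(-804644998861751/1055867635810) = -635*(-1055867635810/804644998861751) = 670475948739350/804644998861751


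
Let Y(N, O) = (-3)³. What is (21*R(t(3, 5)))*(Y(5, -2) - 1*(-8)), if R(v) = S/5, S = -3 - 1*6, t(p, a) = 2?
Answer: 3591/5 ≈ 718.20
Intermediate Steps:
Y(N, O) = -27
S = -9 (S = -3 - 6 = -9)
R(v) = -9/5
(21*R(t(3, 5)))*(Y(5, -2) - 1*(-8)) = (21*(-9/5))*(-27 - 1*(-8)) = -189*(-27 + 8)/5 = -189/5*(-19) = 3591/5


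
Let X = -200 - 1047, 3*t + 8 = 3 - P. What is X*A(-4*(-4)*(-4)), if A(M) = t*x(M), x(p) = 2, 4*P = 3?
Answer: 28681/6 ≈ 4780.2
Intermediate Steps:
P = ¾ (P = (¼)*3 = ¾ ≈ 0.75000)
t = -23/12 (t = -8/3 + (3 - 1*¾)/3 = -8/3 + (3 - ¾)/3 = -8/3 + (⅓)*(9/4) = -8/3 + ¾ = -23/12 ≈ -1.9167)
X = -1247
A(M) = -23/6 (A(M) = -23/12*2 = -23/6)
X*A(-4*(-4)*(-4)) = -1247*(-23/6) = 28681/6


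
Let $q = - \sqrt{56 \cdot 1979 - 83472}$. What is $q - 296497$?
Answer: $-296497 - 2 \sqrt{6838} \approx -2.9666 \cdot 10^{5}$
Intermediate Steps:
$q = - 2 \sqrt{6838}$ ($q = - \sqrt{110824 - 83472} = - \sqrt{27352} = - 2 \sqrt{6838} \approx -165.38$)
$q - 296497 = - 2 \sqrt{6838} - 296497 = -296497 - 2 \sqrt{6838}$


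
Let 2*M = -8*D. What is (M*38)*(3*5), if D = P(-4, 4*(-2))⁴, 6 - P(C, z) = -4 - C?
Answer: -2954880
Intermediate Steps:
P(C, z) = 10 + C (P(C, z) = 6 - (-4 - C) = 6 + (4 + C) = 10 + C)
D = 1296 (D = (10 - 4)⁴ = 6⁴ = 1296)
M = -5184 (M = (-8*1296)/2 = (½)*(-10368) = -5184)
(M*38)*(3*5) = (-5184*38)*(3*5) = -196992*15 = -2954880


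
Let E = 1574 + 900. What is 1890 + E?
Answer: 4364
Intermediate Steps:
E = 2474
1890 + E = 1890 + 2474 = 4364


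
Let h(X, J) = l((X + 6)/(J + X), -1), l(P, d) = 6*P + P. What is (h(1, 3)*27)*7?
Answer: 9261/4 ≈ 2315.3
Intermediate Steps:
l(P, d) = 7*P
h(X, J) = 7*(6 + X)/(J + X) (h(X, J) = 7*((X + 6)/(J + X)) = 7*((6 + X)/(J + X)) = 7*(6 + X)/(J + X))
(h(1, 3)*27)*7 = ((7*(6 + 1)/(3 + 1))*27)*7 = ((7*7/4)*27)*7 = ((7*(¼)*7)*27)*7 = ((49/4)*27)*7 = (1323/4)*7 = 9261/4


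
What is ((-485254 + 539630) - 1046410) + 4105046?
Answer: 3113012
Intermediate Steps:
((-485254 + 539630) - 1046410) + 4105046 = (54376 - 1046410) + 4105046 = -992034 + 4105046 = 3113012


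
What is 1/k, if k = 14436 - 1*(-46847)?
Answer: 1/61283 ≈ 1.6318e-5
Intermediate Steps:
k = 61283 (k = 14436 + 46847 = 61283)
1/k = 1/61283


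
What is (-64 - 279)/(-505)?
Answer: 343/505 ≈ 0.67921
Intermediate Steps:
(-64 - 279)/(-505) = -343*(-1/505) = 343/505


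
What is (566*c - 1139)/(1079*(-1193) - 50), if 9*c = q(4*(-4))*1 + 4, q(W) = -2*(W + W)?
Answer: -2567/1053243 ≈ -0.0024372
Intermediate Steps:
q(W) = -4*W
c = 68/9 (c = (-16*(-4)*1 + 4)/9 = (-4*(-16)*1 + 4)/9 = (64*1 + 4)/9 = (64 + 4)/9 = (⅑)*68 = 68/9 ≈ 7.5556)
(566*c - 1139)/(1079*(-1193) - 50) = (566*(68/9) - 1139)/(1079*(-1193) - 50) = (38488/9 - 1139)/(-1287247 - 50) = (28237/9)/(-1287297) = (28237/9)*(-1/1287297) = -2567/1053243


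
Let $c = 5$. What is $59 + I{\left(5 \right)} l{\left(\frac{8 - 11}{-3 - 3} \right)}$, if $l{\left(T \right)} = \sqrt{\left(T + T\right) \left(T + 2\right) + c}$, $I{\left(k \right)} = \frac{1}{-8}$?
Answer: $59 - \frac{\sqrt{30}}{16} \approx 58.658$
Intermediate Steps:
$I{\left(k \right)} = - \frac{1}{8}$
$l{\left(T \right)} = \sqrt{5 + 2 T \left(2 + T\right)}$ ($l{\left(T \right)} = \sqrt{\left(T + T\right) \left(T + 2\right) + 5} = \sqrt{2 T \left(2 + T\right) + 5} = \sqrt{5 + 2 T \left(2 + T\right)}$)
$59 + I{\left(5 \right)} l{\left(\frac{8 - 11}{-3 - 3} \right)} = 59 - \frac{\sqrt{5 + 2 \left(\frac{8 - 11}{-3 - 3}\right)^{2} + 4 \frac{8 - 11}{-3 - 3}}}{8} = 59 - \frac{\sqrt{5 + 2 \left(- \frac{3}{-6}\right)^{2} + 4 \left(- \frac{3}{-6}\right)}}{8} = 59 - \frac{\sqrt{5 + 2 \left(\left(-3\right) \left(- \frac{1}{6}\right)\right)^{2} + 4 \left(\left(-3\right) \left(- \frac{1}{6}\right)\right)}}{8} = 59 - \frac{\sqrt{5 + \frac{2}{4} + 4 \cdot \frac{1}{2}}}{8} = 59 - \frac{\sqrt{5 + 2 \cdot \frac{1}{4} + 2}}{8} = 59 - \frac{\sqrt{5 + \frac{1}{2} + 2}}{8} = 59 - \frac{\sqrt{\frac{15}{2}}}{8} = 59 - \frac{\frac{1}{2} \sqrt{30}}{8} = 59 - \frac{\sqrt{30}}{16}$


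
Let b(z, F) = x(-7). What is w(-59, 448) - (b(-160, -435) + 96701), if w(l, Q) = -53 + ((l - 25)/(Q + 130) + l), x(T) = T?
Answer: -27976976/289 ≈ -96806.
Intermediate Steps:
b(z, F) = -7
w(l, Q) = -53 + l + (-25 + l)/(130 + Q) (w(l, Q) = -53 + ((-25 + l)/(130 + Q) + l) = -53 + (l + (-25 + l)/(130 + Q)) = -53 + l + (-25 + l)/(130 + Q))
w(-59, 448) - (b(-160, -435) + 96701) = (-6915 - 53*448 + 131*(-59) + 448*(-59))/(130 + 448) - (-7 + 96701) = (-6915 - 23744 - 7729 - 26432)/578 - 1*96694 = (1/578)*(-64820) - 96694 = -32410/289 - 96694 = -27976976/289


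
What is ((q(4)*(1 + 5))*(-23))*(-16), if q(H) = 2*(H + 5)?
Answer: 39744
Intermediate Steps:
q(H) = 10 + 2*H (q(H) = 2*(5 + H) = 10 + 2*H)
((q(4)*(1 + 5))*(-23))*(-16) = (((10 + 2*4)*(1 + 5))*(-23))*(-16) = (((10 + 8)*6)*(-23))*(-16) = ((18*6)*(-23))*(-16) = (108*(-23))*(-16) = -2484*(-16) = 39744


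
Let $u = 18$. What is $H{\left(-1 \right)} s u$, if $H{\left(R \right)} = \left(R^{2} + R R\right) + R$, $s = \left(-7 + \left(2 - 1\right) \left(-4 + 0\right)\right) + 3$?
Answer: $-144$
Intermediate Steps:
$s = -8$ ($s = \left(-7 + 1 \left(-4\right)\right) + 3 = \left(-7 - 4\right) + 3 = -11 + 3 = -8$)
$H{\left(R \right)} = R + 2 R^{2}$ ($H{\left(R \right)} = \left(R^{2} + R^{2}\right) + R = 2 R^{2} + R = R + 2 R^{2}$)
$H{\left(-1 \right)} s u = - (1 + 2 \left(-1\right)) \left(-8\right) 18 = - (1 - 2) \left(-8\right) 18 = \left(-1\right) \left(-1\right) \left(-8\right) 18 = 1 \left(-8\right) 18 = \left(-8\right) 18 = -144$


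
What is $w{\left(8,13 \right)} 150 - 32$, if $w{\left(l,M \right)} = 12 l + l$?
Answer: $15568$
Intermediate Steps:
$w{\left(l,M \right)} = 13 l$
$w{\left(8,13 \right)} 150 - 32 = 13 \cdot 8 \cdot 150 - 32 = 104 \cdot 150 - 32 = 15600 - 32 = 15568$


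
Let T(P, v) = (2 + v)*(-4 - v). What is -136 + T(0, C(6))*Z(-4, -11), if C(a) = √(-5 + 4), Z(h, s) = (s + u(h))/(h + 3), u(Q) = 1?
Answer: -206 - 60*I ≈ -206.0 - 60.0*I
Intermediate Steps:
Z(h, s) = (1 + s)/(3 + h) (Z(h, s) = (s + 1)/(h + 3) = (1 + s)/(3 + h))
C(a) = I (C(a) = √(-1) = I)
T(P, v) = (-4 - v)*(2 + v)
-136 + T(0, C(6))*Z(-4, -11) = -136 + (-8 - I² - 6*I)*((1 - 11)/(3 - 4)) = -136 + (-8 - 1*(-1) - 6*I)*(-10/(-1)) = -136 + (-8 + 1 - 6*I)*(-1*(-10)) = -136 + (-7 - 6*I)*10 = -136 + (-70 - 60*I) = -206 - 60*I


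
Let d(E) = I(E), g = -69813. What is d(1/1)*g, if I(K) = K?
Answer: -69813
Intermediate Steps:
d(E) = E
d(1/1)*g = -69813/1 = 1*(-69813) = -69813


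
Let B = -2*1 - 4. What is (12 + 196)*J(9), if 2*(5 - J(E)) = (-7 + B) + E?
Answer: 1456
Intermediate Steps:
B = -6 (B = -2 - 4 = -6)
J(E) = 23/2 - E/2 (J(E) = 5 - ((-7 - 6) + E)/2 = 5 - (-13 + E)/2 = 5 + (13/2 - E/2) = 23/2 - E/2)
(12 + 196)*J(9) = (12 + 196)*(23/2 - 1/2*9) = 208*(23/2 - 9/2) = 208*7 = 1456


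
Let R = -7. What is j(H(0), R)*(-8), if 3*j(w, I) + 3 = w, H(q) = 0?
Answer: 8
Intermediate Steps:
j(w, I) = -1 + w/3
j(H(0), R)*(-8) = (-1 + (1/3)*0)*(-8) = (-1 + 0)*(-8) = -1*(-8) = 8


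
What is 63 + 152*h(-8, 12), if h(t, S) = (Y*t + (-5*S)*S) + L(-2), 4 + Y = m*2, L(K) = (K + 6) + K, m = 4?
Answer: -113937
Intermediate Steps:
L(K) = 6 + 2*K (L(K) = (6 + K) + K = 6 + 2*K)
Y = 4 (Y = -4 + 4*2 = -4 + 8 = 4)
h(t, S) = 2 - 5*S² + 4*t (h(t, S) = (4*t + (-5*S)*S) + (6 + 2*(-2)) = (4*t - 5*S²) + (6 - 4) = (-5*S² + 4*t) + 2 = 2 - 5*S² + 4*t)
63 + 152*h(-8, 12) = 63 + 152*(2 - 5*12² + 4*(-8)) = 63 + 152*(2 - 5*144 - 32) = 63 + 152*(2 - 720 - 32) = 63 + 152*(-750) = 63 - 114000 = -113937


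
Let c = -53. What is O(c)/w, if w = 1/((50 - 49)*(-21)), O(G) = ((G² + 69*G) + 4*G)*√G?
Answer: 22260*I*√53 ≈ 1.6206e+5*I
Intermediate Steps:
O(G) = √G*(G² + 73*G) (O(G) = (G² + 73*G)*√G = √G*(G² + 73*G))
w = -1/21 (w = 1/(1*(-21)) = 1/(-21) = -1/21 ≈ -0.047619)
O(c)/w = ((-53)^(3/2)*(73 - 53))/(-1/21) = (-53*I*√53*20)*(-21) = -1060*I*√53*(-21) = 22260*I*√53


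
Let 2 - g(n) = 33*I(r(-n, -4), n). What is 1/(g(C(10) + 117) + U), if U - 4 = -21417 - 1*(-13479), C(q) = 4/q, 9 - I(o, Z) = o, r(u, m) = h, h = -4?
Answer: -1/8361 ≈ -0.00011960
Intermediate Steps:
r(u, m) = -4
I(o, Z) = 9 - o
g(n) = -427 (g(n) = 2 - 33*(9 - 1*(-4)) = 2 - 33*(9 + 4) = 2 - 33*13 = 2 - 1*429 = 2 - 429 = -427)
U = -7934 (U = 4 + (-21417 - 1*(-13479)) = 4 + (-21417 + 13479) = 4 - 7938 = -7934)
1/(g(C(10) + 117) + U) = 1/(-427 - 7934) = 1/(-8361) = -1/8361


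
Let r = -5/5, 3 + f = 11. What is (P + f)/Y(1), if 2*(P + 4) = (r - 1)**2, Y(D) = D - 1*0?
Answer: 6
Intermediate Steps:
f = 8 (f = -3 + 11 = 8)
Y(D) = D (Y(D) = D + 0 = D)
r = -1 (r = -5*1/5 = -1)
P = -2 (P = -4 + (-1 - 1)**2/2 = -4 + (1/2)*(-2)**2 = -4 + (1/2)*4 = -4 + 2 = -2)
(P + f)/Y(1) = (-2 + 8)/1 = 1*6 = 6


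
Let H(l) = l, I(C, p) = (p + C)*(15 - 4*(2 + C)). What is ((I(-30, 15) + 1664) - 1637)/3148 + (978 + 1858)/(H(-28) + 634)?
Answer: 1947415/476922 ≈ 4.0833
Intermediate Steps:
I(C, p) = (7 - 4*C)*(C + p) (I(C, p) = (C + p)*(15 + (-8 - 4*C)) = (C + p)*(7 - 4*C) = (7 - 4*C)*(C + p))
((I(-30, 15) + 1664) - 1637)/3148 + (978 + 1858)/(H(-28) + 634) = (((-4*(-30)**2 + 7*(-30) + 7*15 - 4*(-30)*15) + 1664) - 1637)/3148 + (978 + 1858)/(-28 + 634) = (((-4*900 - 210 + 105 + 1800) + 1664) - 1637)*(1/3148) + 2836/606 = (((-3600 - 210 + 105 + 1800) + 1664) - 1637)*(1/3148) + 2836*(1/606) = ((-1905 + 1664) - 1637)*(1/3148) + 1418/303 = (-241 - 1637)*(1/3148) + 1418/303 = -1878*1/3148 + 1418/303 = -939/1574 + 1418/303 = 1947415/476922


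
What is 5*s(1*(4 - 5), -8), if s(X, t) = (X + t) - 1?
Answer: -50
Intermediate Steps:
s(X, t) = -1 + X + t
5*s(1*(4 - 5), -8) = 5*(-1 + 1*(4 - 5) - 8) = 5*(-1 + 1*(-1) - 8) = 5*(-1 - 1 - 8) = 5*(-10) = -50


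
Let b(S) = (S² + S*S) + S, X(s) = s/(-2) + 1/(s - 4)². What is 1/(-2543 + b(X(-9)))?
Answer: -28561/71342165 ≈ -0.00040034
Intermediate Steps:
X(s) = (-4 + s)⁻² - s/2 (X(s) = s*(-½) + 1/(-4 + s)² = -s/2 + 1/(-4 + s)² = -s/2 + (-4 + s)⁻² = (-4 + s)⁻² - s/2)
b(S) = S + 2*S² (b(S) = (S² + S²) + S = 2*S² + S = S + 2*S²)
1/(-2543 + b(X(-9))) = 1/(-2543 + ((-4 - 9)⁻² - ½*(-9))*(1 + 2*((-4 - 9)⁻² - ½*(-9)))) = 1/(-2543 + ((-13)⁻² + 9/2)*(1 + 2*((-13)⁻² + 9/2))) = 1/(-2543 + (1/169 + 9/2)*(1 + 2*(1/169 + 9/2))) = 1/(-2543 + 1523*(1 + 2*(1523/338))/338) = 1/(-2543 + 1523*(1 + 1523/169)/338) = 1/(-2543 + (1523/338)*(1692/169)) = 1/(-2543 + 1288458/28561) = 1/(-71342165/28561) = -28561/71342165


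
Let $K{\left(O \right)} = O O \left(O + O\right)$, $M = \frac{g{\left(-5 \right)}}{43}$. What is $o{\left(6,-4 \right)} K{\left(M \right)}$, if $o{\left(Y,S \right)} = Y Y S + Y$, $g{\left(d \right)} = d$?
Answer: $\frac{34500}{79507} \approx 0.43392$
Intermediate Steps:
$M = - \frac{5}{43} \approx -0.11628$
$K{\left(O \right)} = 2 O^{3}$ ($K{\left(O \right)} = O^{2} \cdot 2 O = 2 O^{3}$)
$o{\left(Y,S \right)} = Y + S Y^{2}$ ($o{\left(Y,S \right)} = Y^{2} S + Y = S Y^{2} + Y = Y + S Y^{2}$)
$o{\left(6,-4 \right)} K{\left(M \right)} = 6 \left(1 - 24\right) 2 \left(- \frac{5}{43}\right)^{3} = 6 \left(1 - 24\right) 2 \left(- \frac{125}{79507}\right) = 6 \left(-23\right) \left(- \frac{250}{79507}\right) = \left(-138\right) \left(- \frac{250}{79507}\right) = \frac{34500}{79507}$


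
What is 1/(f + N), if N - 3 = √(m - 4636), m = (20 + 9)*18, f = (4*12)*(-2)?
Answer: -93/12763 - 11*I*√34/12763 ≈ -0.0072867 - 0.0050255*I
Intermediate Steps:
f = -96 (f = 48*(-2) = -96)
m = 522 (m = 29*18 = 522)
N = 3 + 11*I*√34 (N = 3 + √(522 - 4636) = 3 + √(-4114) = 3 + 11*I*√34 ≈ 3.0 + 64.141*I)
1/(f + N) = 1/(-96 + (3 + 11*I*√34)) = 1/(-93 + 11*I*√34)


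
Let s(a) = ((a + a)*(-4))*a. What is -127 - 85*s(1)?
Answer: 553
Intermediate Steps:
s(a) = -8*a² (s(a) = ((2*a)*(-4))*a = (-8*a)*a = -8*a²)
-127 - 85*s(1) = -127 - (-680)*1² = -127 - (-680) = -127 - 85*(-8) = -127 + 680 = 553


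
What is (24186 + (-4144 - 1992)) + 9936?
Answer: 27986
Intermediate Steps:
(24186 + (-4144 - 1992)) + 9936 = (24186 - 6136) + 9936 = 18050 + 9936 = 27986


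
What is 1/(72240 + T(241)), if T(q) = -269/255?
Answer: 255/18420931 ≈ 1.3843e-5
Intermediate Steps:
T(q) = -269/255 (T(q) = -269*1/255 = -269/255)
1/(72240 + T(241)) = 1/(72240 - 269/255) = 1/(18420931/255) = 255/18420931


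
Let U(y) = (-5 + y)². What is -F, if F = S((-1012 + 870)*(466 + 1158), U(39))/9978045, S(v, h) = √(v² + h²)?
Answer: -4*√132953465/1995609 ≈ -0.023112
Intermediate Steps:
S(v, h) = √(h² + v²)
F = 4*√132953465/1995609 (F = √(((-5 + 39)²)² + ((-1012 + 870)*(466 + 1158))²)/9978045 = √((34²)² + (-142*1624)²)*(1/9978045) = √(1156² + (-230608)²)*(1/9978045) = √(1336336 + 53180049664)*(1/9978045) = √53181386000*(1/9978045) = (20*√132953465)*(1/9978045) = 4*√132953465/1995609 ≈ 0.023112)
-F = -4*√132953465/1995609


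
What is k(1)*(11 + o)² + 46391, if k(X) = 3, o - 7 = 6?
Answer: 48119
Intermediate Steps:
o = 13 (o = 7 + 6 = 13)
k(1)*(11 + o)² + 46391 = 3*(11 + 13)² + 46391 = 3*24² + 46391 = 3*576 + 46391 = 1728 + 46391 = 48119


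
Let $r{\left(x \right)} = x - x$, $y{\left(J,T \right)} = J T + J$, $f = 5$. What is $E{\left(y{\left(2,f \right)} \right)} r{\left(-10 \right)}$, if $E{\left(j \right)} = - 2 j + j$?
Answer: $0$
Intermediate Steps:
$y{\left(J,T \right)} = J + J T$
$r{\left(x \right)} = 0$
$E{\left(j \right)} = - j$
$E{\left(y{\left(2,f \right)} \right)} r{\left(-10 \right)} = - 2 \left(1 + 5\right) 0 = - 2 \cdot 6 \cdot 0 = \left(-1\right) 12 \cdot 0 = \left(-12\right) 0 = 0$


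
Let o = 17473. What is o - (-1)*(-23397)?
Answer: -5924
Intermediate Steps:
o - (-1)*(-23397) = 17473 - (-1)*(-23397) = 17473 - 1*23397 = 17473 - 23397 = -5924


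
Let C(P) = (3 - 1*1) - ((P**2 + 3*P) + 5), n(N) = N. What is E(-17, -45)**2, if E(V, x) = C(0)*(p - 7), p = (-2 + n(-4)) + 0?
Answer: 1521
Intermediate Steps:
p = -6 (p = (-2 - 4) + 0 = -6 + 0 = -6)
C(P) = -3 - P**2 - 3*P (C(P) = (3 - 1) - (5 + P**2 + 3*P) = 2 + (-5 - P**2 - 3*P) = -3 - P**2 - 3*P)
E(V, x) = 39 (E(V, x) = (-3 - 1*0**2 - 3*0)*(-6 - 7) = (-3 - 1*0 + 0)*(-13) = (-3 + 0 + 0)*(-13) = -3*(-13) = 39)
E(-17, -45)**2 = 39**2 = 1521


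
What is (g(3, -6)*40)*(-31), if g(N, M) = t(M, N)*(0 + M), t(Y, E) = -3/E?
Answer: -7440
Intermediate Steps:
g(N, M) = -3*M/N (g(N, M) = (-3/N)*(0 + M) = (-3/N)*M = -3*M/N)
(g(3, -6)*40)*(-31) = (-3*(-6)/3*40)*(-31) = (-3*(-6)*⅓*40)*(-31) = (6*40)*(-31) = 240*(-31) = -7440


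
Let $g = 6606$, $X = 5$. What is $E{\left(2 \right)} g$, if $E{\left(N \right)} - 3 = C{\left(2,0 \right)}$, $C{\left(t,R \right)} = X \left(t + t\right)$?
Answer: $151938$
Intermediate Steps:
$C{\left(t,R \right)} = 10 t$ ($C{\left(t,R \right)} = 5 \left(t + t\right) = 5 \cdot 2 t = 10 t$)
$E{\left(N \right)} = 23$ ($E{\left(N \right)} = 3 + 10 \cdot 2 = 3 + 20 = 23$)
$E{\left(2 \right)} g = 23 \cdot 6606 = 151938$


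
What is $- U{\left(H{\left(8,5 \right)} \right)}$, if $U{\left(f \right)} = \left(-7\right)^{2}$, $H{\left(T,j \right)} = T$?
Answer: $-49$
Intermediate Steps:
$U{\left(f \right)} = 49$
$- U{\left(H{\left(8,5 \right)} \right)} = \left(-1\right) 49 = -49$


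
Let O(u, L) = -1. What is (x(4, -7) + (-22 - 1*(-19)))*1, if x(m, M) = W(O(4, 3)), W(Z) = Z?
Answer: -4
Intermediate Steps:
x(m, M) = -1
(x(4, -7) + (-22 - 1*(-19)))*1 = (-1 + (-22 - 1*(-19)))*1 = (-1 + (-22 + 19))*1 = (-1 - 3)*1 = -4*1 = -4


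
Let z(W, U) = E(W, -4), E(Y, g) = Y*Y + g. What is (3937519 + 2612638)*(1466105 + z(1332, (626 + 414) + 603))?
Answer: 21224637481025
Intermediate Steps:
E(Y, g) = g + Y**2 (E(Y, g) = Y**2 + g = g + Y**2)
z(W, U) = -4 + W**2
(3937519 + 2612638)*(1466105 + z(1332, (626 + 414) + 603)) = (3937519 + 2612638)*(1466105 + (-4 + 1332**2)) = 6550157*(1466105 + (-4 + 1774224)) = 6550157*(1466105 + 1774220) = 6550157*3240325 = 21224637481025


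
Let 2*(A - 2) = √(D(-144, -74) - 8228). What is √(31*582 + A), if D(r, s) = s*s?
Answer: 2*√(4511 + I*√43) ≈ 134.33 + 0.097633*I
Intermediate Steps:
D(r, s) = s²
A = 2 + 4*I*√43 (A = 2 + √((-74)² - 8228)/2 = 2 + √(5476 - 8228)/2 = 2 + √(-2752)/2 = 2 + (8*I*√43)/2 = 2 + 4*I*√43 ≈ 2.0 + 26.23*I)
√(31*582 + A) = √(31*582 + (2 + 4*I*√43)) = √(18042 + (2 + 4*I*√43)) = √(18044 + 4*I*√43)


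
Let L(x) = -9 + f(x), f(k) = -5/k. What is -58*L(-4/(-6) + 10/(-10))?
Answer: -348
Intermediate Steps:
L(x) = -9 - 5/x
-58*L(-4/(-6) + 10/(-10)) = -58*(-9 - 5/(-4/(-6) + 10/(-10))) = -58*(-9 - 5/(-4*(-⅙) + 10*(-⅒))) = -58*(-9 - 5/(⅔ - 1)) = -58*(-9 - 5/(-⅓)) = -58*(-9 - 5*(-3)) = -58*(-9 + 15) = -58*6 = -348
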